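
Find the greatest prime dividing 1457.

1457 = 31 · 47
47 is prime.
So 1457 = 31 · 47; the largest prime factor is 47.

47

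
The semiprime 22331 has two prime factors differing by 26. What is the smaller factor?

137

Since p = q + 26, we have 22331 = q(q + 26), so q² + 26q − 22331 = 0.
Discriminant: 26² + 4·22331 = 676 + 89324 = 90000; √90000 = 300.
q = (−26 + 300)/2 = 137, and p = q + 26 = 163.
Check: 137 · 163 = 22331.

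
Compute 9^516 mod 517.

9^1 ≡ 9 (mod 517)
9^2 ≡ 9^2 = 81 ≡ 81 (mod 517)
9^4 ≡ 81^2 = 6561 ≡ 357 (mod 517)
9^8 ≡ 357^2 = 127449 ≡ 267 (mod 517)
9^16 ≡ 267^2 = 71289 ≡ 460 (mod 517)
9^32 ≡ 460^2 = 211600 ≡ 147 (mod 517)
9^64 ≡ 147^2 = 21609 ≡ 412 (mod 517)
9^128 ≡ 412^2 = 169744 ≡ 168 (mod 517)
9^256 ≡ 168^2 = 28224 ≡ 306 (mod 517)
9^512 ≡ 306^2 = 93636 ≡ 59 (mod 517)
516 = 512 + 4 in binary powers of 2.
So 9^516 ≡ 59 · 357 ≡ 383 (mod 517).
Since 383 ≠ 1, base 9 is a Fermat witness: 517 is composite.

383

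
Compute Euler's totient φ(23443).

18816

Factor: 23443 = 7 · 17 · 197.
φ(23443) = (7−1) · (17−1) · (197−1) = 6 · 16 · 196 = 18816.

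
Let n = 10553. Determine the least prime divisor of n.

61

10553 is odd.
Digit sum 14, not divisible by 3.
Ends in 3: not divisible by 5.
7: 10553 = 7·1507 + 4
11: 10553 = 11·959 + 4
13: 10553 = 13·811 + 10
17: 10553 = 17·620 + 13
19: 10553 = 19·555 + 8
23: 10553 = 23·458 + 19
29: 10553 = 29·363 + 26
31: 10553 = 31·340 + 13
37: 10553 = 37·285 + 8
41: 10553 = 41·257 + 16
43: 10553 = 43·245 + 18
47: 10553 = 47·224 + 25
53: 10553 = 53·199 + 6
59: 10553 = 59·178 + 51
61: 10553 = 61·173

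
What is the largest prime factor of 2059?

71

2059 = 29 · 71
71 is prime.
So 2059 = 29 · 71; the largest prime factor is 71.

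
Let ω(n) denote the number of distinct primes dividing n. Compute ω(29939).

3

29939 = 7^2 · 611
611 = 13 · 47
29939 = 7^2 · 13 · 47, which has 3 distinct prime factors.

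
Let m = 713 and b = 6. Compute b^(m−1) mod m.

87

6^1 ≡ 6 (mod 713)
6^2 ≡ 6^2 = 36 ≡ 36 (mod 713)
6^4 ≡ 36^2 = 1296 ≡ 583 (mod 713)
6^8 ≡ 583^2 = 339889 ≡ 501 (mod 713)
6^16 ≡ 501^2 = 251001 ≡ 25 (mod 713)
6^32 ≡ 25^2 = 625 ≡ 625 (mod 713)
6^64 ≡ 625^2 = 390625 ≡ 614 (mod 713)
6^128 ≡ 614^2 = 376996 ≡ 532 (mod 713)
6^256 ≡ 532^2 = 283024 ≡ 676 (mod 713)
6^512 ≡ 676^2 = 456976 ≡ 656 (mod 713)
712 = 512 + 128 + 64 + 8 in binary powers of 2.
So 6^712 ≡ 656 · 532 · 614 · 501 ≡ 87 (mod 713).
Since 87 ≠ 1, base 6 is a Fermat witness: 713 is composite.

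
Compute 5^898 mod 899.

315

5^1 ≡ 5 (mod 899)
5^2 ≡ 5^2 = 25 ≡ 25 (mod 899)
5^4 ≡ 25^2 = 625 ≡ 625 (mod 899)
5^8 ≡ 625^2 = 390625 ≡ 459 (mod 899)
5^16 ≡ 459^2 = 210681 ≡ 315 (mod 899)
5^32 ≡ 315^2 = 99225 ≡ 335 (mod 899)
5^64 ≡ 335^2 = 112225 ≡ 749 (mod 899)
5^128 ≡ 749^2 = 561001 ≡ 25 (mod 899)
5^256 ≡ 25^2 = 625 ≡ 625 (mod 899)
5^512 ≡ 625^2 = 390625 ≡ 459 (mod 899)
898 = 512 + 256 + 128 + 2 in binary powers of 2.
So 5^898 ≡ 459 · 625 · 25 · 25 ≡ 315 (mod 899).
Since 315 ≠ 1, base 5 is a Fermat witness: 899 is composite.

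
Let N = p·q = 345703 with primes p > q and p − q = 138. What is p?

Since p = q + 138, we have 345703 = q(q + 138), so q² + 138q − 345703 = 0.
Discriminant: 138² + 4·345703 = 19044 + 1382812 = 1401856; √1401856 = 1184.
q = (−138 + 1184)/2 = 523, and p = q + 138 = 661.
Check: 523 · 661 = 345703.

661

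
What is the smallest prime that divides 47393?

47393 is odd.
Digit sum 26, not divisible by 3.
Ends in 3: not divisible by 5.
7: 47393 = 7·6770 + 3
11: 47393 = 11·4308 + 5
13: 47393 = 13·3645 + 8
17: 47393 = 17·2787 + 14
19: 47393 = 19·2494 + 7
23: 47393 = 23·2060 + 13
29: 47393 = 29·1634 + 7
31: 47393 = 31·1528 + 25
37: 47393 = 37·1280 + 33
41: 47393 = 41·1155 + 38
43: 47393 = 43·1102 + 7
47: 47393 = 47·1008 + 17
53: 47393 = 53·894 + 11
59: 47393 = 59·803 + 16
61: 47393 = 61·776 + 57
67: 47393 = 67·707 + 24
71: 47393 = 71·667 + 36
73: 47393 = 73·649 + 16
79: 47393 = 79·599 + 72
83: 47393 = 83·571

83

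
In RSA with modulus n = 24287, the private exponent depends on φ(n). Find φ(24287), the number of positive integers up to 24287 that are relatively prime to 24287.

23976

Factor: 24287 = 149 · 163.
φ(24287) = (149−1) · (163−1) = 148 · 162 = 23976.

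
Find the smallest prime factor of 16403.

16403 is odd.
Digit sum 14, not divisible by 3.
Ends in 3: not divisible by 5.
7: 16403 = 7·2343 + 2
11: 16403 = 11·1491 + 2
13: 16403 = 13·1261 + 10
17: 16403 = 17·964 + 15
19: 16403 = 19·863 + 6
23: 16403 = 23·713 + 4
29: 16403 = 29·565 + 18
31: 16403 = 31·529 + 4
37: 16403 = 37·443 + 12
41: 16403 = 41·400 + 3
43: 16403 = 43·381 + 20
47: 16403 = 47·349

47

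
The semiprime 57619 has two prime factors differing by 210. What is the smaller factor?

Since p = q + 210, we have 57619 = q(q + 210), so q² + 210q − 57619 = 0.
Discriminant: 210² + 4·57619 = 44100 + 230476 = 274576; √274576 = 524.
q = (−210 + 524)/2 = 157, and p = q + 210 = 367.
Check: 157 · 367 = 57619.

157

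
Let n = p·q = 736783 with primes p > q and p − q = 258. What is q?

Since p = q + 258, we have 736783 = q(q + 258), so q² + 258q − 736783 = 0.
Discriminant: 258² + 4·736783 = 66564 + 2947132 = 3013696; √3013696 = 1736.
q = (−258 + 1736)/2 = 739, and p = q + 258 = 997.
Check: 739 · 997 = 736783.

739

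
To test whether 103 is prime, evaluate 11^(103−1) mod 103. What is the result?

11^1 ≡ 11 (mod 103)
11^2 ≡ 11^2 = 121 ≡ 18 (mod 103)
11^4 ≡ 18^2 = 324 ≡ 15 (mod 103)
11^8 ≡ 15^2 = 225 ≡ 19 (mod 103)
11^16 ≡ 19^2 = 361 ≡ 52 (mod 103)
11^32 ≡ 52^2 = 2704 ≡ 26 (mod 103)
11^64 ≡ 26^2 = 676 ≡ 58 (mod 103)
102 = 64 + 32 + 4 + 2 in binary powers of 2.
So 11^102 ≡ 58 · 26 · 15 · 18 ≡ 1 (mod 103).
Since the result is 1, base 11 gives no evidence that 103 is composite.

1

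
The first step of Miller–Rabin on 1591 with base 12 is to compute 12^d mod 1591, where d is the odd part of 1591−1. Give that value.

1591 − 1 = 1590 = 2^1 · 795, so d = 795.
12^1 ≡ 12 (mod 1591)
12^2 ≡ 12^2 = 144 ≡ 144 (mod 1591)
12^4 ≡ 144^2 = 20736 ≡ 53 (mod 1591)
12^8 ≡ 53^2 = 2809 ≡ 1218 (mod 1591)
12^16 ≡ 1218^2 = 1483524 ≡ 712 (mod 1591)
12^32 ≡ 712^2 = 506944 ≡ 1006 (mod 1591)
12^64 ≡ 1006^2 = 1012036 ≡ 160 (mod 1591)
12^128 ≡ 160^2 = 25600 ≡ 144 (mod 1591)
12^256 ≡ 144^2 = 20736 ≡ 53 (mod 1591)
12^512 ≡ 53^2 = 2809 ≡ 1218 (mod 1591)
795 = 512 + 256 + 16 + 8 + 2 + 1 in binary powers of 2.
So 12^795 ≡ 1218 · 53 · 712 · 1218 · 144 · 12 ≡ 285 (mod 1591).
Squaring chain: 285; never reaches −1, so base 12 is a Miller–Rabin witness that 1591 is composite.

285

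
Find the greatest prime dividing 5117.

5117 = 7 · 731
731 = 17 · 43
43 is prime.
So 5117 = 7 · 17 · 43; the largest prime factor is 43.

43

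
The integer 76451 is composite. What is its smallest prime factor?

89

76451 is odd.
Digit sum 23, not divisible by 3.
Ends in 1: not divisible by 5.
7: 76451 = 7·10921 + 4
11: 76451 = 11·6950 + 1
13: 76451 = 13·5880 + 11
17: 76451 = 17·4497 + 2
19: 76451 = 19·4023 + 14
23: 76451 = 23·3323 + 22
29: 76451 = 29·2636 + 7
31: 76451 = 31·2466 + 5
37: 76451 = 37·2066 + 9
41: 76451 = 41·1864 + 27
43: 76451 = 43·1777 + 40
47: 76451 = 47·1626 + 29
53: 76451 = 53·1442 + 25
59: 76451 = 59·1295 + 46
61: 76451 = 61·1253 + 18
67: 76451 = 67·1141 + 4
71: 76451 = 71·1076 + 55
73: 76451 = 73·1047 + 20
79: 76451 = 79·967 + 58
83: 76451 = 83·921 + 8
89: 76451 = 89·859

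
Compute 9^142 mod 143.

9^1 ≡ 9 (mod 143)
9^2 ≡ 9^2 = 81 ≡ 81 (mod 143)
9^4 ≡ 81^2 = 6561 ≡ 126 (mod 143)
9^8 ≡ 126^2 = 15876 ≡ 3 (mod 143)
9^16 ≡ 3^2 = 9 ≡ 9 (mod 143)
9^32 ≡ 9^2 = 81 ≡ 81 (mod 143)
9^64 ≡ 81^2 = 6561 ≡ 126 (mod 143)
9^128 ≡ 126^2 = 15876 ≡ 3 (mod 143)
142 = 128 + 8 + 4 + 2 in binary powers of 2.
So 9^142 ≡ 3 · 3 · 126 · 81 ≡ 48 (mod 143).
Since 48 ≠ 1, base 9 is a Fermat witness: 143 is composite.

48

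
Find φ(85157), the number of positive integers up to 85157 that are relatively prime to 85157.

Factor: 85157 = 31 · 41 · 67.
φ(85157) = (31−1) · (41−1) · (67−1) = 30 · 40 · 66 = 79200.

79200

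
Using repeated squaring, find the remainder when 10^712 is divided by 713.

485

10^1 ≡ 10 (mod 713)
10^2 ≡ 10^2 = 100 ≡ 100 (mod 713)
10^4 ≡ 100^2 = 10000 ≡ 18 (mod 713)
10^8 ≡ 18^2 = 324 ≡ 324 (mod 713)
10^16 ≡ 324^2 = 104976 ≡ 165 (mod 713)
10^32 ≡ 165^2 = 27225 ≡ 131 (mod 713)
10^64 ≡ 131^2 = 17161 ≡ 49 (mod 713)
10^128 ≡ 49^2 = 2401 ≡ 262 (mod 713)
10^256 ≡ 262^2 = 68644 ≡ 196 (mod 713)
10^512 ≡ 196^2 = 38416 ≡ 627 (mod 713)
712 = 512 + 128 + 64 + 8 in binary powers of 2.
So 10^712 ≡ 627 · 262 · 49 · 324 ≡ 485 (mod 713).
Since 485 ≠ 1, base 10 is a Fermat witness: 713 is composite.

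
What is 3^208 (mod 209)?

16

3^1 ≡ 3 (mod 209)
3^2 ≡ 3^2 = 9 ≡ 9 (mod 209)
3^4 ≡ 9^2 = 81 ≡ 81 (mod 209)
3^8 ≡ 81^2 = 6561 ≡ 82 (mod 209)
3^16 ≡ 82^2 = 6724 ≡ 36 (mod 209)
3^32 ≡ 36^2 = 1296 ≡ 42 (mod 209)
3^64 ≡ 42^2 = 1764 ≡ 92 (mod 209)
3^128 ≡ 92^2 = 8464 ≡ 104 (mod 209)
208 = 128 + 64 + 16 in binary powers of 2.
So 3^208 ≡ 104 · 92 · 36 ≡ 16 (mod 209).
Since 16 ≠ 1, base 3 is a Fermat witness: 209 is composite.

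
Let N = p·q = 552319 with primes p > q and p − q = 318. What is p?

919

Since p = q + 318, we have 552319 = q(q + 318), so q² + 318q − 552319 = 0.
Discriminant: 318² + 4·552319 = 101124 + 2209276 = 2310400; √2310400 = 1520.
q = (−318 + 1520)/2 = 601, and p = q + 318 = 919.
Check: 601 · 919 = 552319.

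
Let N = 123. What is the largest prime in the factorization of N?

123 = 3 · 41
41 is prime.
So 123 = 3 · 41; the largest prime factor is 41.

41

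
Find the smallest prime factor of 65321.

83

65321 is odd.
Digit sum 17, not divisible by 3.
Ends in 1: not divisible by 5.
7: 65321 = 7·9331 + 4
11: 65321 = 11·5938 + 3
13: 65321 = 13·5024 + 9
17: 65321 = 17·3842 + 7
19: 65321 = 19·3437 + 18
23: 65321 = 23·2840 + 1
29: 65321 = 29·2252 + 13
31: 65321 = 31·2107 + 4
37: 65321 = 37·1765 + 16
41: 65321 = 41·1593 + 8
43: 65321 = 43·1519 + 4
47: 65321 = 47·1389 + 38
53: 65321 = 53·1232 + 25
59: 65321 = 59·1107 + 8
61: 65321 = 61·1070 + 51
67: 65321 = 67·974 + 63
71: 65321 = 71·920 + 1
73: 65321 = 73·894 + 59
79: 65321 = 79·826 + 67
83: 65321 = 83·787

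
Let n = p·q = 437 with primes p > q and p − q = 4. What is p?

23

Since p = q + 4, we have 437 = q(q + 4), so q² + 4q − 437 = 0.
Discriminant: 4² + 4·437 = 16 + 1748 = 1764; √1764 = 42.
q = (−4 + 42)/2 = 19, and p = q + 4 = 23.
Check: 19 · 23 = 437.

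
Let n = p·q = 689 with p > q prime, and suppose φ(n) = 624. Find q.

φ(n) = (p−1)(q−1) = n − (p+q) + 1, so p + q = 689 − 624 + 1 = 66.
p and q are the roots of t² − 66t + 689 = 0.
Discriminant: 66² − 4·689 = 4356 − 2756 = 1600; √1600 = 40.
q = (66 − 40)/2 = 13, p = (66 + 40)/2 = 53.
Check: 13 · 53 = 689.

13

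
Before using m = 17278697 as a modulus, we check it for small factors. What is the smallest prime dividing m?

17278697 is odd.
Digit sum 47, not divisible by 3.
Ends in 7: not divisible by 5.
7: 17278697 = 7·2468385 + 2
11: 17278697 = 11·1570790 + 7
13: 17278697 = 13·1329130 + 7
17: 17278697 = 17·1016393 + 16
19: 17278697 = 19·909405 + 2
23: 17278697 = 23·751247 + 16
29: 17278697 = 29·595817 + 4
31: 17278697 = 31·557377 + 10
37: 17278697 = 37·466991 + 30
41: 17278697 = 41·421431 + 26
43: 17278697 = 43·401830 + 7
47: 17278697 = 47·367631 + 40
53: 17278697 = 53·326013 + 8
59: 17278697 = 59·292859 + 16
61: 17278697 = 61·283257 + 20
67: 17278697 = 67·257891

67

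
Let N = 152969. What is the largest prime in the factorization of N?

97

152969 = 19 · 8051
8051 = 83 · 97
97 is prime.
So 152969 = 19 · 83 · 97; the largest prime factor is 97.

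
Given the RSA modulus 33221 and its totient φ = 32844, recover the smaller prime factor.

139

φ(n) = (p−1)(q−1) = n − (p+q) + 1, so p + q = 33221 − 32844 + 1 = 378.
p and q are the roots of t² − 378t + 33221 = 0.
Discriminant: 378² − 4·33221 = 142884 − 132884 = 10000; √10000 = 100.
q = (378 − 100)/2 = 139, p = (378 + 100)/2 = 239.
Check: 139 · 239 = 33221.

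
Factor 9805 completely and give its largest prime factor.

53

9805 = 5 · 1961
1961 = 37 · 53
53 is prime.
So 9805 = 5 · 37 · 53; the largest prime factor is 53.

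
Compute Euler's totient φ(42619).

38016

Factor: 42619 = 17 · 23 · 109.
φ(42619) = (17−1) · (23−1) · (109−1) = 16 · 22 · 108 = 38016.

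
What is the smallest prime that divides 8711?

31

8711 is odd.
Digit sum 17, not divisible by 3.
Ends in 1: not divisible by 5.
7: 8711 = 7·1244 + 3
11: 8711 = 11·791 + 10
13: 8711 = 13·670 + 1
17: 8711 = 17·512 + 7
19: 8711 = 19·458 + 9
23: 8711 = 23·378 + 17
29: 8711 = 29·300 + 11
31: 8711 = 31·281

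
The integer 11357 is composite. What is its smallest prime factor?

41

11357 is odd.
Digit sum 17, not divisible by 3.
Ends in 7: not divisible by 5.
7: 11357 = 7·1622 + 3
11: 11357 = 11·1032 + 5
13: 11357 = 13·873 + 8
17: 11357 = 17·668 + 1
19: 11357 = 19·597 + 14
23: 11357 = 23·493 + 18
29: 11357 = 29·391 + 18
31: 11357 = 31·366 + 11
37: 11357 = 37·306 + 35
41: 11357 = 41·277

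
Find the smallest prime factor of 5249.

5249 is odd.
Digit sum 20, not divisible by 3.
Ends in 9: not divisible by 5.
7: 5249 = 7·749 + 6
11: 5249 = 11·477 + 2
13: 5249 = 13·403 + 10
17: 5249 = 17·308 + 13
19: 5249 = 19·276 + 5
23: 5249 = 23·228 + 5
29: 5249 = 29·181

29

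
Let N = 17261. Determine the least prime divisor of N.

41

17261 is odd.
Digit sum 17, not divisible by 3.
Ends in 1: not divisible by 5.
7: 17261 = 7·2465 + 6
11: 17261 = 11·1569 + 2
13: 17261 = 13·1327 + 10
17: 17261 = 17·1015 + 6
19: 17261 = 19·908 + 9
23: 17261 = 23·750 + 11
29: 17261 = 29·595 + 6
31: 17261 = 31·556 + 25
37: 17261 = 37·466 + 19
41: 17261 = 41·421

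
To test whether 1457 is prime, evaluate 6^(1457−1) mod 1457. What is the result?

521

6^1 ≡ 6 (mod 1457)
6^2 ≡ 6^2 = 36 ≡ 36 (mod 1457)
6^4 ≡ 36^2 = 1296 ≡ 1296 (mod 1457)
6^8 ≡ 1296^2 = 1679616 ≡ 1152 (mod 1457)
6^16 ≡ 1152^2 = 1327104 ≡ 1234 (mod 1457)
6^32 ≡ 1234^2 = 1522756 ≡ 191 (mod 1457)
6^64 ≡ 191^2 = 36481 ≡ 56 (mod 1457)
6^128 ≡ 56^2 = 3136 ≡ 222 (mod 1457)
6^256 ≡ 222^2 = 49284 ≡ 1203 (mod 1457)
6^512 ≡ 1203^2 = 1447209 ≡ 408 (mod 1457)
6^1024 ≡ 408^2 = 166464 ≡ 366 (mod 1457)
1456 = 1024 + 256 + 128 + 32 + 16 in binary powers of 2.
So 6^1456 ≡ 366 · 1203 · 222 · 191 · 1234 ≡ 521 (mod 1457).
Since 521 ≠ 1, base 6 is a Fermat witness: 1457 is composite.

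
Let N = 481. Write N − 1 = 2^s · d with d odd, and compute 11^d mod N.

369

481 − 1 = 480 = 2^5 · 15, so d = 15.
11^1 ≡ 11 (mod 481)
11^2 ≡ 11^2 = 121 ≡ 121 (mod 481)
11^4 ≡ 121^2 = 14641 ≡ 211 (mod 481)
11^8 ≡ 211^2 = 44521 ≡ 269 (mod 481)
15 = 8 + 4 + 2 + 1 in binary powers of 2.
So 11^15 ≡ 269 · 211 · 121 · 11 ≡ 369 (mod 481).
Squaring chain: 369 → 38 → 1 → 1 → 1; never reaches −1, so base 11 is a Miller–Rabin witness that 481 is composite.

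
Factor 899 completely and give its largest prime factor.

899 = 29 · 31
31 is prime.
So 899 = 29 · 31; the largest prime factor is 31.

31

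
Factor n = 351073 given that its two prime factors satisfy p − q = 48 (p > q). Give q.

569

Since p = q + 48, we have 351073 = q(q + 48), so q² + 48q − 351073 = 0.
Discriminant: 48² + 4·351073 = 2304 + 1404292 = 1406596; √1406596 = 1186.
q = (−48 + 1186)/2 = 569, and p = q + 48 = 617.
Check: 569 · 617 = 351073.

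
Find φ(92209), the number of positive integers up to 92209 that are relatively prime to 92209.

82560

Factor: 92209 = 13 · 41 · 173.
φ(92209) = (13−1) · (41−1) · (173−1) = 12 · 40 · 172 = 82560.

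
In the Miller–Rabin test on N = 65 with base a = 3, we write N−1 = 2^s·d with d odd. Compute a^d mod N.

3

65 − 1 = 64 = 2^6 · 1, so d = 1.
3^1 ≡ 3 (mod 65)
1 = 1 in binary powers of 2.
So 3^1 ≡ 3 ≡ 3 (mod 65).
Squaring chain: 3 → 9 → 16 → 61 → 16 → 61; never reaches −1, so base 3 is a Miller–Rabin witness that 65 is composite.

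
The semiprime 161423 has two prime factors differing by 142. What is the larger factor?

Since p = q + 142, we have 161423 = q(q + 142), so q² + 142q − 161423 = 0.
Discriminant: 142² + 4·161423 = 20164 + 645692 = 665856; √665856 = 816.
q = (−142 + 816)/2 = 337, and p = q + 142 = 479.
Check: 337 · 479 = 161423.

479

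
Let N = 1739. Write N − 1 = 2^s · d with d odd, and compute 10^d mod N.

655

1739 − 1 = 1738 = 2^1 · 869, so d = 869.
10^1 ≡ 10 (mod 1739)
10^2 ≡ 10^2 = 100 ≡ 100 (mod 1739)
10^4 ≡ 100^2 = 10000 ≡ 1305 (mod 1739)
10^8 ≡ 1305^2 = 1703025 ≡ 544 (mod 1739)
10^16 ≡ 544^2 = 295936 ≡ 306 (mod 1739)
10^32 ≡ 306^2 = 93636 ≡ 1469 (mod 1739)
10^64 ≡ 1469^2 = 2157961 ≡ 1601 (mod 1739)
10^128 ≡ 1601^2 = 2563201 ≡ 1654 (mod 1739)
10^256 ≡ 1654^2 = 2735716 ≡ 269 (mod 1739)
10^512 ≡ 269^2 = 72361 ≡ 1062 (mod 1739)
869 = 512 + 256 + 64 + 32 + 4 + 1 in binary powers of 2.
So 10^869 ≡ 1062 · 269 · 1601 · 1469 · 1305 · 10 ≡ 655 (mod 1739).
Squaring chain: 655; never reaches −1, so base 10 is a Miller–Rabin witness that 1739 is composite.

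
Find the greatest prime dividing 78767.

83

78767 = 13 · 6059
6059 = 73 · 83
83 is prime.
So 78767 = 13 · 73 · 83; the largest prime factor is 83.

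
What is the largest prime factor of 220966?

97

220966 = 2 · 110483
110483 = 17 · 6499
6499 = 67 · 97
97 is prime.
So 220966 = 2 · 17 · 67 · 97; the largest prime factor is 97.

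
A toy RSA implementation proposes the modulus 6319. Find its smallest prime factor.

6319 is odd.
Digit sum 19, not divisible by 3.
Ends in 9: not divisible by 5.
7: 6319 = 7·902 + 5
11: 6319 = 11·574 + 5
13: 6319 = 13·486 + 1
17: 6319 = 17·371 + 12
19: 6319 = 19·332 + 11
23: 6319 = 23·274 + 17
29: 6319 = 29·217 + 26
31: 6319 = 31·203 + 26
37: 6319 = 37·170 + 29
41: 6319 = 41·154 + 5
43: 6319 = 43·146 + 41
47: 6319 = 47·134 + 21
53: 6319 = 53·119 + 12
59: 6319 = 59·107 + 6
61: 6319 = 61·103 + 36
67: 6319 = 67·94 + 21
71: 6319 = 71·89

71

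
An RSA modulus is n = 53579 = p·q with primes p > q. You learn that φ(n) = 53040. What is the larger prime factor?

φ(n) = (p−1)(q−1) = n − (p+q) + 1, so p + q = 53579 − 53040 + 1 = 540.
p and q are the roots of t² − 540t + 53579 = 0.
Discriminant: 540² − 4·53579 = 291600 − 214316 = 77284; √77284 = 278.
q = (540 − 278)/2 = 131, p = (540 + 278)/2 = 409.
Check: 131 · 409 = 53579.

409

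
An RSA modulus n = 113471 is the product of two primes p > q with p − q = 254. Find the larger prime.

487

Since p = q + 254, we have 113471 = q(q + 254), so q² + 254q − 113471 = 0.
Discriminant: 254² + 4·113471 = 64516 + 453884 = 518400; √518400 = 720.
q = (−254 + 720)/2 = 233, and p = q + 254 = 487.
Check: 233 · 487 = 113471.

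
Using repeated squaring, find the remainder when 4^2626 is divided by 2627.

2560

4^1 ≡ 4 (mod 2627)
4^2 ≡ 4^2 = 16 ≡ 16 (mod 2627)
4^4 ≡ 16^2 = 256 ≡ 256 (mod 2627)
4^8 ≡ 256^2 = 65536 ≡ 2488 (mod 2627)
4^16 ≡ 2488^2 = 6190144 ≡ 932 (mod 2627)
4^32 ≡ 932^2 = 868624 ≡ 1714 (mod 2627)
4^64 ≡ 1714^2 = 2937796 ≡ 810 (mod 2627)
4^128 ≡ 810^2 = 656100 ≡ 1977 (mod 2627)
4^256 ≡ 1977^2 = 3908529 ≡ 2180 (mod 2627)
4^512 ≡ 2180^2 = 4752400 ≡ 157 (mod 2627)
4^1024 ≡ 157^2 = 24649 ≡ 1006 (mod 2627)
4^2048 ≡ 1006^2 = 1012036 ≡ 641 (mod 2627)
2626 = 2048 + 512 + 64 + 2 in binary powers of 2.
So 4^2626 ≡ 641 · 157 · 810 · 16 ≡ 2560 (mod 2627).
Since 2560 ≠ 1, base 4 is a Fermat witness: 2627 is composite.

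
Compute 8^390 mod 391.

8^1 ≡ 8 (mod 391)
8^2 ≡ 8^2 = 64 ≡ 64 (mod 391)
8^4 ≡ 64^2 = 4096 ≡ 186 (mod 391)
8^8 ≡ 186^2 = 34596 ≡ 188 (mod 391)
8^16 ≡ 188^2 = 35344 ≡ 154 (mod 391)
8^32 ≡ 154^2 = 23716 ≡ 256 (mod 391)
8^64 ≡ 256^2 = 65536 ≡ 239 (mod 391)
8^128 ≡ 239^2 = 57121 ≡ 35 (mod 391)
8^256 ≡ 35^2 = 1225 ≡ 52 (mod 391)
390 = 256 + 128 + 4 + 2 in binary powers of 2.
So 8^390 ≡ 52 · 35 · 186 · 64 ≡ 361 (mod 391).
Since 361 ≠ 1, base 8 is a Fermat witness: 391 is composite.

361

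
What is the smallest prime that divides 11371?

83

11371 is odd.
Digit sum 13, not divisible by 3.
Ends in 1: not divisible by 5.
7: 11371 = 7·1624 + 3
11: 11371 = 11·1033 + 8
13: 11371 = 13·874 + 9
17: 11371 = 17·668 + 15
19: 11371 = 19·598 + 9
23: 11371 = 23·494 + 9
29: 11371 = 29·392 + 3
31: 11371 = 31·366 + 25
37: 11371 = 37·307 + 12
41: 11371 = 41·277 + 14
43: 11371 = 43·264 + 19
47: 11371 = 47·241 + 44
53: 11371 = 53·214 + 29
59: 11371 = 59·192 + 43
61: 11371 = 61·186 + 25
67: 11371 = 67·169 + 48
71: 11371 = 71·160 + 11
73: 11371 = 73·155 + 56
79: 11371 = 79·143 + 74
83: 11371 = 83·137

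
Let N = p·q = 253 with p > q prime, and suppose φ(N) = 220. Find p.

φ(n) = (p−1)(q−1) = n − (p+q) + 1, so p + q = 253 − 220 + 1 = 34.
p and q are the roots of t² − 34t + 253 = 0.
Discriminant: 34² − 4·253 = 1156 − 1012 = 144; √144 = 12.
q = (34 − 12)/2 = 11, p = (34 + 12)/2 = 23.
Check: 11 · 23 = 253.

23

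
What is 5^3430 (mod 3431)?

5^1 ≡ 5 (mod 3431)
5^2 ≡ 5^2 = 25 ≡ 25 (mod 3431)
5^4 ≡ 25^2 = 625 ≡ 625 (mod 3431)
5^8 ≡ 625^2 = 390625 ≡ 2922 (mod 3431)
5^16 ≡ 2922^2 = 8538084 ≡ 1756 (mod 3431)
5^32 ≡ 1756^2 = 3083536 ≡ 2498 (mod 3431)
5^64 ≡ 2498^2 = 6240004 ≡ 2446 (mod 3431)
5^128 ≡ 2446^2 = 5982916 ≡ 2683 (mod 3431)
5^256 ≡ 2683^2 = 7198489 ≡ 251 (mod 3431)
5^512 ≡ 251^2 = 63001 ≡ 1243 (mod 3431)
5^1024 ≡ 1243^2 = 1545049 ≡ 1099 (mod 3431)
5^2048 ≡ 1099^2 = 1207801 ≡ 89 (mod 3431)
3430 = 2048 + 1024 + 256 + 64 + 32 + 4 + 2 in binary powers of 2.
So 5^3430 ≡ 89 · 1099 · 251 · 2446 · 2498 · 625 · 25 ≡ 1191 (mod 3431).
Since 1191 ≠ 1, base 5 is a Fermat witness: 3431 is composite.

1191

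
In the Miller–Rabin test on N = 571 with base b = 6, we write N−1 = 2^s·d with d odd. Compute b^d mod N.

1

571 − 1 = 570 = 2^1 · 285, so d = 285.
6^1 ≡ 6 (mod 571)
6^2 ≡ 6^2 = 36 ≡ 36 (mod 571)
6^4 ≡ 36^2 = 1296 ≡ 154 (mod 571)
6^8 ≡ 154^2 = 23716 ≡ 305 (mod 571)
6^16 ≡ 305^2 = 93025 ≡ 523 (mod 571)
6^32 ≡ 523^2 = 273529 ≡ 20 (mod 571)
6^64 ≡ 20^2 = 400 ≡ 400 (mod 571)
6^128 ≡ 400^2 = 160000 ≡ 120 (mod 571)
6^256 ≡ 120^2 = 14400 ≡ 125 (mod 571)
285 = 256 + 16 + 8 + 4 + 1 in binary powers of 2.
So 6^285 ≡ 125 · 523 · 305 · 154 · 6 ≡ 1 (mod 571).
Since 6^d ≡ 1 (mod 571), base 6 does not prove 571 composite.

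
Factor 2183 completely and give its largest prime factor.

59

2183 = 37 · 59
59 is prime.
So 2183 = 37 · 59; the largest prime factor is 59.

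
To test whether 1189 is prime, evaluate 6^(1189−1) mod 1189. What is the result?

6^1 ≡ 6 (mod 1189)
6^2 ≡ 6^2 = 36 ≡ 36 (mod 1189)
6^4 ≡ 36^2 = 1296 ≡ 107 (mod 1189)
6^8 ≡ 107^2 = 11449 ≡ 748 (mod 1189)
6^16 ≡ 748^2 = 559504 ≡ 674 (mod 1189)
6^32 ≡ 674^2 = 454276 ≡ 78 (mod 1189)
6^64 ≡ 78^2 = 6084 ≡ 139 (mod 1189)
6^128 ≡ 139^2 = 19321 ≡ 297 (mod 1189)
6^256 ≡ 297^2 = 88209 ≡ 223 (mod 1189)
6^512 ≡ 223^2 = 49729 ≡ 980 (mod 1189)
6^1024 ≡ 980^2 = 960400 ≡ 877 (mod 1189)
1188 = 1024 + 128 + 32 + 4 in binary powers of 2.
So 6^1188 ≡ 877 · 297 · 78 · 107 ≡ 605 (mod 1189).
Since 605 ≠ 1, base 6 is a Fermat witness: 1189 is composite.

605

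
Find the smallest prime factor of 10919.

61

10919 is odd.
Digit sum 20, not divisible by 3.
Ends in 9: not divisible by 5.
7: 10919 = 7·1559 + 6
11: 10919 = 11·992 + 7
13: 10919 = 13·839 + 12
17: 10919 = 17·642 + 5
19: 10919 = 19·574 + 13
23: 10919 = 23·474 + 17
29: 10919 = 29·376 + 15
31: 10919 = 31·352 + 7
37: 10919 = 37·295 + 4
41: 10919 = 41·266 + 13
43: 10919 = 43·253 + 40
47: 10919 = 47·232 + 15
53: 10919 = 53·206 + 1
59: 10919 = 59·185 + 4
61: 10919 = 61·179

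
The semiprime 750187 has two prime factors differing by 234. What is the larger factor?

991

Since p = q + 234, we have 750187 = q(q + 234), so q² + 234q − 750187 = 0.
Discriminant: 234² + 4·750187 = 54756 + 3000748 = 3055504; √3055504 = 1748.
q = (−234 + 1748)/2 = 757, and p = q + 234 = 991.
Check: 757 · 991 = 750187.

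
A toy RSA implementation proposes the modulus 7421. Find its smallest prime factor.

41

7421 is odd.
Digit sum 14, not divisible by 3.
Ends in 1: not divisible by 5.
7: 7421 = 7·1060 + 1
11: 7421 = 11·674 + 7
13: 7421 = 13·570 + 11
17: 7421 = 17·436 + 9
19: 7421 = 19·390 + 11
23: 7421 = 23·322 + 15
29: 7421 = 29·255 + 26
31: 7421 = 31·239 + 12
37: 7421 = 37·200 + 21
41: 7421 = 41·181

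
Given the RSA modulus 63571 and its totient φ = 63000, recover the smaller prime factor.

φ(n) = (p−1)(q−1) = n − (p+q) + 1, so p + q = 63571 − 63000 + 1 = 572.
p and q are the roots of t² − 572t + 63571 = 0.
Discriminant: 572² − 4·63571 = 327184 − 254284 = 72900; √72900 = 270.
q = (572 − 270)/2 = 151, p = (572 + 270)/2 = 421.
Check: 151 · 421 = 63571.

151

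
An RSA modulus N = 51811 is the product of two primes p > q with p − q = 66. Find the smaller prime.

197

Since p = q + 66, we have 51811 = q(q + 66), so q² + 66q − 51811 = 0.
Discriminant: 66² + 4·51811 = 4356 + 207244 = 211600; √211600 = 460.
q = (−66 + 460)/2 = 197, and p = q + 66 = 263.
Check: 197 · 263 = 51811.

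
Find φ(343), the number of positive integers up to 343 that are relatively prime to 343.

Factor: 343 = 7^3.
φ(343) = 7^2·(7−1) = 294.

294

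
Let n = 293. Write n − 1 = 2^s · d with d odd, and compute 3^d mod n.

138

293 − 1 = 292 = 2^2 · 73, so d = 73.
3^1 ≡ 3 (mod 293)
3^2 ≡ 3^2 = 9 ≡ 9 (mod 293)
3^4 ≡ 9^2 = 81 ≡ 81 (mod 293)
3^8 ≡ 81^2 = 6561 ≡ 115 (mod 293)
3^16 ≡ 115^2 = 13225 ≡ 40 (mod 293)
3^32 ≡ 40^2 = 1600 ≡ 135 (mod 293)
3^64 ≡ 135^2 = 18225 ≡ 59 (mod 293)
73 = 64 + 8 + 1 in binary powers of 2.
So 3^73 ≡ 59 · 115 · 3 ≡ 138 (mod 293).
Squaring chain: 138 → 292; reaches −1, so base 3 does not prove 293 composite.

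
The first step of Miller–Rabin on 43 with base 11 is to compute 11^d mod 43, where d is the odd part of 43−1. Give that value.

1

43 − 1 = 42 = 2^1 · 21, so d = 21.
11^1 ≡ 11 (mod 43)
11^2 ≡ 11^2 = 121 ≡ 35 (mod 43)
11^4 ≡ 35^2 = 1225 ≡ 21 (mod 43)
11^8 ≡ 21^2 = 441 ≡ 11 (mod 43)
11^16 ≡ 11^2 = 121 ≡ 35 (mod 43)
21 = 16 + 4 + 1 in binary powers of 2.
So 11^21 ≡ 35 · 21 · 11 ≡ 1 (mod 43).
Since 11^d ≡ 1 (mod 43), base 11 does not prove 43 composite.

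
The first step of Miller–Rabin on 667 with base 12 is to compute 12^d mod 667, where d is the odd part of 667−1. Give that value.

667 − 1 = 666 = 2^1 · 333, so d = 333.
12^1 ≡ 12 (mod 667)
12^2 ≡ 12^2 = 144 ≡ 144 (mod 667)
12^4 ≡ 144^2 = 20736 ≡ 59 (mod 667)
12^8 ≡ 59^2 = 3481 ≡ 146 (mod 667)
12^16 ≡ 146^2 = 21316 ≡ 639 (mod 667)
12^32 ≡ 639^2 = 408321 ≡ 117 (mod 667)
12^64 ≡ 117^2 = 13689 ≡ 349 (mod 667)
12^128 ≡ 349^2 = 121801 ≡ 407 (mod 667)
12^256 ≡ 407^2 = 165649 ≡ 233 (mod 667)
333 = 256 + 64 + 8 + 4 + 1 in binary powers of 2.
So 12^333 ≡ 233 · 349 · 146 · 59 · 12 ≡ 302 (mod 667).
Squaring chain: 302; never reaches −1, so base 12 is a Miller–Rabin witness that 667 is composite.

302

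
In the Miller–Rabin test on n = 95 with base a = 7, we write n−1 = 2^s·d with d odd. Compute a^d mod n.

68

95 − 1 = 94 = 2^1 · 47, so d = 47.
7^1 ≡ 7 (mod 95)
7^2 ≡ 7^2 = 49 ≡ 49 (mod 95)
7^4 ≡ 49^2 = 2401 ≡ 26 (mod 95)
7^8 ≡ 26^2 = 676 ≡ 11 (mod 95)
7^16 ≡ 11^2 = 121 ≡ 26 (mod 95)
7^32 ≡ 26^2 = 676 ≡ 11 (mod 95)
47 = 32 + 8 + 4 + 2 + 1 in binary powers of 2.
So 7^47 ≡ 11 · 11 · 26 · 49 · 7 ≡ 68 (mod 95).
Squaring chain: 68; never reaches −1, so base 7 is a Miller–Rabin witness that 95 is composite.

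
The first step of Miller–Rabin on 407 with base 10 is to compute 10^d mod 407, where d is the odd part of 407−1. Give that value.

285

407 − 1 = 406 = 2^1 · 203, so d = 203.
10^1 ≡ 10 (mod 407)
10^2 ≡ 10^2 = 100 ≡ 100 (mod 407)
10^4 ≡ 100^2 = 10000 ≡ 232 (mod 407)
10^8 ≡ 232^2 = 53824 ≡ 100 (mod 407)
10^16 ≡ 100^2 = 10000 ≡ 232 (mod 407)
10^32 ≡ 232^2 = 53824 ≡ 100 (mod 407)
10^64 ≡ 100^2 = 10000 ≡ 232 (mod 407)
10^128 ≡ 232^2 = 53824 ≡ 100 (mod 407)
203 = 128 + 64 + 8 + 2 + 1 in binary powers of 2.
So 10^203 ≡ 100 · 232 · 100 · 100 · 10 ≡ 285 (mod 407).
Squaring chain: 285; never reaches −1, so base 10 is a Miller–Rabin witness that 407 is composite.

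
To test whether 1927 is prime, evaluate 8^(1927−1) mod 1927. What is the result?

1630

8^1 ≡ 8 (mod 1927)
8^2 ≡ 8^2 = 64 ≡ 64 (mod 1927)
8^4 ≡ 64^2 = 4096 ≡ 242 (mod 1927)
8^8 ≡ 242^2 = 58564 ≡ 754 (mod 1927)
8^16 ≡ 754^2 = 568516 ≡ 51 (mod 1927)
8^32 ≡ 51^2 = 2601 ≡ 674 (mod 1927)
8^64 ≡ 674^2 = 454276 ≡ 1431 (mod 1927)
8^128 ≡ 1431^2 = 2047761 ≡ 1287 (mod 1927)
8^256 ≡ 1287^2 = 1656369 ≡ 1076 (mod 1927)
8^512 ≡ 1076^2 = 1157776 ≡ 1576 (mod 1927)
8^1024 ≡ 1576^2 = 2483776 ≡ 1800 (mod 1927)
1926 = 1024 + 512 + 256 + 128 + 4 + 2 in binary powers of 2.
So 8^1926 ≡ 1800 · 1576 · 1076 · 1287 · 242 · 64 ≡ 1630 (mod 1927).
Since 1630 ≠ 1, base 8 is a Fermat witness: 1927 is composite.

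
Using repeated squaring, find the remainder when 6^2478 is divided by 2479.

6^1 ≡ 6 (mod 2479)
6^2 ≡ 6^2 = 36 ≡ 36 (mod 2479)
6^4 ≡ 36^2 = 1296 ≡ 1296 (mod 2479)
6^8 ≡ 1296^2 = 1679616 ≡ 1333 (mod 2479)
6^16 ≡ 1333^2 = 1776889 ≡ 1925 (mod 2479)
6^32 ≡ 1925^2 = 3705625 ≡ 1999 (mod 2479)
6^64 ≡ 1999^2 = 3996001 ≡ 2332 (mod 2479)
6^128 ≡ 2332^2 = 5438224 ≡ 1777 (mod 2479)
6^256 ≡ 1777^2 = 3157729 ≡ 1962 (mod 2479)
6^512 ≡ 1962^2 = 3849444 ≡ 2036 (mod 2479)
6^1024 ≡ 2036^2 = 4145296 ≡ 408 (mod 2479)
6^2048 ≡ 408^2 = 166464 ≡ 371 (mod 2479)
2478 = 2048 + 256 + 128 + 32 + 8 + 4 + 2 in binary powers of 2.
So 6^2478 ≡ 371 · 1962 · 1777 · 1999 · 1333 · 1296 · 36 ≡ 2293 (mod 2479).
Since 2293 ≠ 1, base 6 is a Fermat witness: 2479 is composite.

2293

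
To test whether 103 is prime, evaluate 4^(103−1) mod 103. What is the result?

1

4^1 ≡ 4 (mod 103)
4^2 ≡ 4^2 = 16 ≡ 16 (mod 103)
4^4 ≡ 16^2 = 256 ≡ 50 (mod 103)
4^8 ≡ 50^2 = 2500 ≡ 28 (mod 103)
4^16 ≡ 28^2 = 784 ≡ 63 (mod 103)
4^32 ≡ 63^2 = 3969 ≡ 55 (mod 103)
4^64 ≡ 55^2 = 3025 ≡ 38 (mod 103)
102 = 64 + 32 + 4 + 2 in binary powers of 2.
So 4^102 ≡ 38 · 55 · 50 · 16 ≡ 1 (mod 103).
Since the result is 1, base 4 gives no evidence that 103 is composite.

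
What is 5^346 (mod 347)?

1

5^1 ≡ 5 (mod 347)
5^2 ≡ 5^2 = 25 ≡ 25 (mod 347)
5^4 ≡ 25^2 = 625 ≡ 278 (mod 347)
5^8 ≡ 278^2 = 77284 ≡ 250 (mod 347)
5^16 ≡ 250^2 = 62500 ≡ 40 (mod 347)
5^32 ≡ 40^2 = 1600 ≡ 212 (mod 347)
5^64 ≡ 212^2 = 44944 ≡ 181 (mod 347)
5^128 ≡ 181^2 = 32761 ≡ 143 (mod 347)
5^256 ≡ 143^2 = 20449 ≡ 323 (mod 347)
346 = 256 + 64 + 16 + 8 + 2 in binary powers of 2.
So 5^346 ≡ 323 · 181 · 40 · 250 · 25 ≡ 1 (mod 347).
Since the result is 1, base 5 gives no evidence that 347 is composite.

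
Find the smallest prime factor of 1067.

11

1067 is odd.
Digit sum 14, not divisible by 3.
Ends in 7: not divisible by 5.
7: 1067 = 7·152 + 3
11: 1067 = 11·97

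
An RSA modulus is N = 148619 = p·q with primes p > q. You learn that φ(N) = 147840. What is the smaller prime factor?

331

φ(n) = (p−1)(q−1) = n − (p+q) + 1, so p + q = 148619 − 147840 + 1 = 780.
p and q are the roots of t² − 780t + 148619 = 0.
Discriminant: 780² − 4·148619 = 608400 − 594476 = 13924; √13924 = 118.
q = (780 − 118)/2 = 331, p = (780 + 118)/2 = 449.
Check: 331 · 449 = 148619.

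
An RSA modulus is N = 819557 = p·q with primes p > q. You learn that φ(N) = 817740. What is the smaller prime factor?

827

φ(n) = (p−1)(q−1) = n − (p+q) + 1, so p + q = 819557 − 817740 + 1 = 1818.
p and q are the roots of t² − 1818t + 819557 = 0.
Discriminant: 1818² − 4·819557 = 3305124 − 3278228 = 26896; √26896 = 164.
q = (1818 − 164)/2 = 827, p = (1818 + 164)/2 = 991.
Check: 827 · 991 = 819557.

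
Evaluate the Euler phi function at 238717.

223872

Factor: 238717 = 23 · 97 · 107.
φ(238717) = (23−1) · (97−1) · (107−1) = 22 · 96 · 106 = 223872.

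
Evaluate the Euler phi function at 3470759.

3400056

Factor: 3470759 = 107 · 163 · 199.
φ(3470759) = (107−1) · (163−1) · (199−1) = 106 · 162 · 198 = 3400056.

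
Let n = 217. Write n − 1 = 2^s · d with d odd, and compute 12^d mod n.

27

217 − 1 = 216 = 2^3 · 27, so d = 27.
12^1 ≡ 12 (mod 217)
12^2 ≡ 12^2 = 144 ≡ 144 (mod 217)
12^4 ≡ 144^2 = 20736 ≡ 121 (mod 217)
12^8 ≡ 121^2 = 14641 ≡ 102 (mod 217)
12^16 ≡ 102^2 = 10404 ≡ 205 (mod 217)
27 = 16 + 8 + 2 + 1 in binary powers of 2.
So 12^27 ≡ 205 · 102 · 144 · 12 ≡ 27 (mod 217).
Squaring chain: 27 → 78 → 8; never reaches −1, so base 12 is a Miller–Rabin witness that 217 is composite.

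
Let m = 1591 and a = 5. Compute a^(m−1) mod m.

5^1 ≡ 5 (mod 1591)
5^2 ≡ 5^2 = 25 ≡ 25 (mod 1591)
5^4 ≡ 25^2 = 625 ≡ 625 (mod 1591)
5^8 ≡ 625^2 = 390625 ≡ 830 (mod 1591)
5^16 ≡ 830^2 = 688900 ≡ 1588 (mod 1591)
5^32 ≡ 1588^2 = 2521744 ≡ 9 (mod 1591)
5^64 ≡ 9^2 = 81 ≡ 81 (mod 1591)
5^128 ≡ 81^2 = 6561 ≡ 197 (mod 1591)
5^256 ≡ 197^2 = 38809 ≡ 625 (mod 1591)
5^512 ≡ 625^2 = 390625 ≡ 830 (mod 1591)
5^1024 ≡ 830^2 = 688900 ≡ 1588 (mod 1591)
1590 = 1024 + 512 + 32 + 16 + 4 + 2 in binary powers of 2.
So 5^1590 ≡ 1588 · 830 · 9 · 1588 · 625 · 25 ≡ 1454 (mod 1591).
Since 1454 ≠ 1, base 5 is a Fermat witness: 1591 is composite.

1454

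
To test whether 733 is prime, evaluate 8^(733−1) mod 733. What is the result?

8^1 ≡ 8 (mod 733)
8^2 ≡ 8^2 = 64 ≡ 64 (mod 733)
8^4 ≡ 64^2 = 4096 ≡ 431 (mod 733)
8^8 ≡ 431^2 = 185761 ≡ 312 (mod 733)
8^16 ≡ 312^2 = 97344 ≡ 588 (mod 733)
8^32 ≡ 588^2 = 345744 ≡ 501 (mod 733)
8^64 ≡ 501^2 = 251001 ≡ 315 (mod 733)
8^128 ≡ 315^2 = 99225 ≡ 270 (mod 733)
8^256 ≡ 270^2 = 72900 ≡ 333 (mod 733)
8^512 ≡ 333^2 = 110889 ≡ 206 (mod 733)
732 = 512 + 128 + 64 + 16 + 8 + 4 in binary powers of 2.
So 8^732 ≡ 206 · 270 · 315 · 588 · 312 · 431 ≡ 1 (mod 733).
Since the result is 1, base 8 gives no evidence that 733 is composite.

1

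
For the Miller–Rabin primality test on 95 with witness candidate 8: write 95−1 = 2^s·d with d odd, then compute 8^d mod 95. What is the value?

12

95 − 1 = 94 = 2^1 · 47, so d = 47.
8^1 ≡ 8 (mod 95)
8^2 ≡ 8^2 = 64 ≡ 64 (mod 95)
8^4 ≡ 64^2 = 4096 ≡ 11 (mod 95)
8^8 ≡ 11^2 = 121 ≡ 26 (mod 95)
8^16 ≡ 26^2 = 676 ≡ 11 (mod 95)
8^32 ≡ 11^2 = 121 ≡ 26 (mod 95)
47 = 32 + 8 + 4 + 2 + 1 in binary powers of 2.
So 8^47 ≡ 26 · 26 · 11 · 64 · 8 ≡ 12 (mod 95).
Squaring chain: 12; never reaches −1, so base 8 is a Miller–Rabin witness that 95 is composite.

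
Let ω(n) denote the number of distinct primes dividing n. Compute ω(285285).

285285 = 3 · 95095
95095 = 5 · 19019
19019 = 7 · 2717
2717 = 11 · 247
247 = 13 · 19
285285 = 3 · 5 · 7 · 11 · 13 · 19, which has 6 distinct prime factors.

6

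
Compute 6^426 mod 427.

113

6^1 ≡ 6 (mod 427)
6^2 ≡ 6^2 = 36 ≡ 36 (mod 427)
6^4 ≡ 36^2 = 1296 ≡ 15 (mod 427)
6^8 ≡ 15^2 = 225 ≡ 225 (mod 427)
6^16 ≡ 225^2 = 50625 ≡ 239 (mod 427)
6^32 ≡ 239^2 = 57121 ≡ 330 (mod 427)
6^64 ≡ 330^2 = 108900 ≡ 15 (mod 427)
6^128 ≡ 15^2 = 225 ≡ 225 (mod 427)
6^256 ≡ 225^2 = 50625 ≡ 239 (mod 427)
426 = 256 + 128 + 32 + 8 + 2 in binary powers of 2.
So 6^426 ≡ 239 · 225 · 330 · 225 · 36 ≡ 113 (mod 427).
Since 113 ≠ 1, base 6 is a Fermat witness: 427 is composite.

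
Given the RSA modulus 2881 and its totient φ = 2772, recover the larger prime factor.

67

φ(n) = (p−1)(q−1) = n − (p+q) + 1, so p + q = 2881 − 2772 + 1 = 110.
p and q are the roots of t² − 110t + 2881 = 0.
Discriminant: 110² − 4·2881 = 12100 − 11524 = 576; √576 = 24.
q = (110 − 24)/2 = 43, p = (110 + 24)/2 = 67.
Check: 43 · 67 = 2881.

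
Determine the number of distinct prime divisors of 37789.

37789 = 23 · 1643
1643 = 31 · 53
37789 = 23 · 31 · 53, which has 3 distinct prime factors.

3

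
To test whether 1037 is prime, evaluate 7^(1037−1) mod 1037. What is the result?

7^1 ≡ 7 (mod 1037)
7^2 ≡ 7^2 = 49 ≡ 49 (mod 1037)
7^4 ≡ 49^2 = 2401 ≡ 327 (mod 1037)
7^8 ≡ 327^2 = 106929 ≡ 118 (mod 1037)
7^16 ≡ 118^2 = 13924 ≡ 443 (mod 1037)
7^32 ≡ 443^2 = 196249 ≡ 256 (mod 1037)
7^64 ≡ 256^2 = 65536 ≡ 205 (mod 1037)
7^128 ≡ 205^2 = 42025 ≡ 545 (mod 1037)
7^256 ≡ 545^2 = 297025 ≡ 443 (mod 1037)
7^512 ≡ 443^2 = 196249 ≡ 256 (mod 1037)
7^1024 ≡ 256^2 = 65536 ≡ 205 (mod 1037)
1036 = 1024 + 8 + 4 in binary powers of 2.
So 7^1036 ≡ 205 · 118 · 327 ≡ 931 (mod 1037).
Since 931 ≠ 1, base 7 is a Fermat witness: 1037 is composite.

931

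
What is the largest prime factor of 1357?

1357 = 23 · 59
59 is prime.
So 1357 = 23 · 59; the largest prime factor is 59.

59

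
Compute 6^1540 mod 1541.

1243

6^1 ≡ 6 (mod 1541)
6^2 ≡ 6^2 = 36 ≡ 36 (mod 1541)
6^4 ≡ 36^2 = 1296 ≡ 1296 (mod 1541)
6^8 ≡ 1296^2 = 1679616 ≡ 1467 (mod 1541)
6^16 ≡ 1467^2 = 2152089 ≡ 853 (mod 1541)
6^32 ≡ 853^2 = 727609 ≡ 257 (mod 1541)
6^64 ≡ 257^2 = 66049 ≡ 1327 (mod 1541)
6^128 ≡ 1327^2 = 1760929 ≡ 1107 (mod 1541)
6^256 ≡ 1107^2 = 1225449 ≡ 354 (mod 1541)
6^512 ≡ 354^2 = 125316 ≡ 495 (mod 1541)
6^1024 ≡ 495^2 = 245025 ≡ 6 (mod 1541)
1540 = 1024 + 512 + 4 in binary powers of 2.
So 6^1540 ≡ 6 · 495 · 1296 ≡ 1243 (mod 1541).
Since 1243 ≠ 1, base 6 is a Fermat witness: 1541 is composite.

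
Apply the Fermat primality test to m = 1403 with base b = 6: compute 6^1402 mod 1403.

6^1 ≡ 6 (mod 1403)
6^2 ≡ 6^2 = 36 ≡ 36 (mod 1403)
6^4 ≡ 36^2 = 1296 ≡ 1296 (mod 1403)
6^8 ≡ 1296^2 = 1679616 ≡ 225 (mod 1403)
6^16 ≡ 225^2 = 50625 ≡ 117 (mod 1403)
6^32 ≡ 117^2 = 13689 ≡ 1062 (mod 1403)
6^64 ≡ 1062^2 = 1127844 ≡ 1235 (mod 1403)
6^128 ≡ 1235^2 = 1525225 ≡ 164 (mod 1403)
6^256 ≡ 164^2 = 26896 ≡ 239 (mod 1403)
6^512 ≡ 239^2 = 57121 ≡ 1001 (mod 1403)
6^1024 ≡ 1001^2 = 1002001 ≡ 259 (mod 1403)
1402 = 1024 + 256 + 64 + 32 + 16 + 8 + 2 in binary powers of 2.
So 6^1402 ≡ 259 · 239 · 1235 · 1062 · 117 · 225 · 36 ≡ 899 (mod 1403).
Since 899 ≠ 1, base 6 is a Fermat witness: 1403 is composite.

899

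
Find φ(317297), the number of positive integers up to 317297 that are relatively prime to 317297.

Factor: 317297 = 43 · 47 · 157.
φ(317297) = (43−1) · (47−1) · (157−1) = 42 · 46 · 156 = 301392.

301392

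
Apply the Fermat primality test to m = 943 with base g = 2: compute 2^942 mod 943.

496

2^1 ≡ 2 (mod 943)
2^2 ≡ 2^2 = 4 ≡ 4 (mod 943)
2^4 ≡ 4^2 = 16 ≡ 16 (mod 943)
2^8 ≡ 16^2 = 256 ≡ 256 (mod 943)
2^16 ≡ 256^2 = 65536 ≡ 469 (mod 943)
2^32 ≡ 469^2 = 219961 ≡ 242 (mod 943)
2^64 ≡ 242^2 = 58564 ≡ 98 (mod 943)
2^128 ≡ 98^2 = 9604 ≡ 174 (mod 943)
2^256 ≡ 174^2 = 30276 ≡ 100 (mod 943)
2^512 ≡ 100^2 = 10000 ≡ 570 (mod 943)
942 = 512 + 256 + 128 + 32 + 8 + 4 + 2 in binary powers of 2.
So 2^942 ≡ 570 · 100 · 174 · 242 · 256 · 16 · 4 ≡ 496 (mod 943).
Since 496 ≠ 1, base 2 is a Fermat witness: 943 is composite.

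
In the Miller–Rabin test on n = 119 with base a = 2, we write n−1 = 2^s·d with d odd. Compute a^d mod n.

119 − 1 = 118 = 2^1 · 59, so d = 59.
2^1 ≡ 2 (mod 119)
2^2 ≡ 2^2 = 4 ≡ 4 (mod 119)
2^4 ≡ 4^2 = 16 ≡ 16 (mod 119)
2^8 ≡ 16^2 = 256 ≡ 18 (mod 119)
2^16 ≡ 18^2 = 324 ≡ 86 (mod 119)
2^32 ≡ 86^2 = 7396 ≡ 18 (mod 119)
59 = 32 + 16 + 8 + 2 + 1 in binary powers of 2.
So 2^59 ≡ 18 · 86 · 18 · 4 · 2 ≡ 25 (mod 119).
Squaring chain: 25; never reaches −1, so base 2 is a Miller–Rabin witness that 119 is composite.

25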